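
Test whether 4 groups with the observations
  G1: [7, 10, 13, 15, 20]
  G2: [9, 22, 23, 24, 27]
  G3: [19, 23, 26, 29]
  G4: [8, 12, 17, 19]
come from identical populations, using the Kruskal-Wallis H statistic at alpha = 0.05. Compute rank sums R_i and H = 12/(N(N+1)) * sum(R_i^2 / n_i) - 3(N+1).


Step 1: Combine all N = 18 observations and assign midranks.
sorted (value, group, rank): (7,G1,1), (8,G4,2), (9,G2,3), (10,G1,4), (12,G4,5), (13,G1,6), (15,G1,7), (17,G4,8), (19,G3,9.5), (19,G4,9.5), (20,G1,11), (22,G2,12), (23,G2,13.5), (23,G3,13.5), (24,G2,15), (26,G3,16), (27,G2,17), (29,G3,18)
Step 2: Sum ranks within each group.
R_1 = 29 (n_1 = 5)
R_2 = 60.5 (n_2 = 5)
R_3 = 57 (n_3 = 4)
R_4 = 24.5 (n_4 = 4)
Step 3: H = 12/(N(N+1)) * sum(R_i^2/n_i) - 3(N+1)
     = 12/(18*19) * (29^2/5 + 60.5^2/5 + 57^2/4 + 24.5^2/4) - 3*19
     = 0.035088 * 1862.56 - 57
     = 8.353070.
Step 4: Ties present; correction factor C = 1 - 12/(18^3 - 18) = 0.997936. Corrected H = 8.353070 / 0.997936 = 8.370346.
Step 5: Under H0, H ~ chi^2(3); p-value = 0.038947.
Step 6: alpha = 0.05. reject H0.

H = 8.3703, df = 3, p = 0.038947, reject H0.


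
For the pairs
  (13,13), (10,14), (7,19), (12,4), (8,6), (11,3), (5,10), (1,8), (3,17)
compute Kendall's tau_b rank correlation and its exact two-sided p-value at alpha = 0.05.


Step 1: Enumerate the 36 unordered pairs (i,j) with i<j and classify each by sign(x_j-x_i) * sign(y_j-y_i).
  (1,2):dx=-3,dy=+1->D; (1,3):dx=-6,dy=+6->D; (1,4):dx=-1,dy=-9->C; (1,5):dx=-5,dy=-7->C
  (1,6):dx=-2,dy=-10->C; (1,7):dx=-8,dy=-3->C; (1,8):dx=-12,dy=-5->C; (1,9):dx=-10,dy=+4->D
  (2,3):dx=-3,dy=+5->D; (2,4):dx=+2,dy=-10->D; (2,5):dx=-2,dy=-8->C; (2,6):dx=+1,dy=-11->D
  (2,7):dx=-5,dy=-4->C; (2,8):dx=-9,dy=-6->C; (2,9):dx=-7,dy=+3->D; (3,4):dx=+5,dy=-15->D
  (3,5):dx=+1,dy=-13->D; (3,6):dx=+4,dy=-16->D; (3,7):dx=-2,dy=-9->C; (3,8):dx=-6,dy=-11->C
  (3,9):dx=-4,dy=-2->C; (4,5):dx=-4,dy=+2->D; (4,6):dx=-1,dy=-1->C; (4,7):dx=-7,dy=+6->D
  (4,8):dx=-11,dy=+4->D; (4,9):dx=-9,dy=+13->D; (5,6):dx=+3,dy=-3->D; (5,7):dx=-3,dy=+4->D
  (5,8):dx=-7,dy=+2->D; (5,9):dx=-5,dy=+11->D; (6,7):dx=-6,dy=+7->D; (6,8):dx=-10,dy=+5->D
  (6,9):dx=-8,dy=+14->D; (7,8):dx=-4,dy=-2->C; (7,9):dx=-2,dy=+7->D; (8,9):dx=+2,dy=+9->C
Step 2: C = 14, D = 22, total pairs = 36.
Step 3: tau = (C - D)/(n(n-1)/2) = (14 - 22)/36 = -0.222222.
Step 4: Exact two-sided p-value (enumerate n! = 362880 permutations of y under H0): p = 0.476709.
Step 5: alpha = 0.05. fail to reject H0.

tau_b = -0.2222 (C=14, D=22), p = 0.476709, fail to reject H0.


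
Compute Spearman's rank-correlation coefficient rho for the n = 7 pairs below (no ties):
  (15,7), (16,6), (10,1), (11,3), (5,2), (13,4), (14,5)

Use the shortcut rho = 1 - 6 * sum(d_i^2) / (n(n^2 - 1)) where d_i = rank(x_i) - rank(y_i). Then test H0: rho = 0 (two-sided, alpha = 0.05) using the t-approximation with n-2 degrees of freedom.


Step 1: Rank x and y separately (midranks; no ties here).
rank(x): 15->6, 16->7, 10->2, 11->3, 5->1, 13->4, 14->5
rank(y): 7->7, 6->6, 1->1, 3->3, 2->2, 4->4, 5->5
Step 2: d_i = R_x(i) - R_y(i); compute d_i^2.
  (6-7)^2=1, (7-6)^2=1, (2-1)^2=1, (3-3)^2=0, (1-2)^2=1, (4-4)^2=0, (5-5)^2=0
sum(d^2) = 4.
Step 3: rho = 1 - 6*4 / (7*(7^2 - 1)) = 1 - 24/336 = 0.928571.
Step 4: Under H0, t = rho * sqrt((n-2)/(1-rho^2)) = 5.5943 ~ t(5).
Step 5: Two-sided p-value from the t-distribution with 5 df = 0.002519.
Step 6: alpha = 0.05. reject H0.

rho = 0.9286, p = 0.002519, reject H0 at alpha = 0.05.


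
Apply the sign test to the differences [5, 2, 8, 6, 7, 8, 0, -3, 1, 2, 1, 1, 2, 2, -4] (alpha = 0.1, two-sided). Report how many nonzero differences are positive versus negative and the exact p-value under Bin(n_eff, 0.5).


Step 1: Discard zero differences. Original n = 15; n_eff = number of nonzero differences = 14.
Nonzero differences (with sign): +5, +2, +8, +6, +7, +8, -3, +1, +2, +1, +1, +2, +2, -4
Step 2: Count signs: positive = 12, negative = 2.
Step 3: Under H0: P(positive) = 0.5, so the number of positives S ~ Bin(14, 0.5).
Step 4: Two-sided exact p-value = sum of Bin(14,0.5) probabilities at or below the observed probability = 0.012939.
Step 5: alpha = 0.1. reject H0.

n_eff = 14, pos = 12, neg = 2, p = 0.012939, reject H0.


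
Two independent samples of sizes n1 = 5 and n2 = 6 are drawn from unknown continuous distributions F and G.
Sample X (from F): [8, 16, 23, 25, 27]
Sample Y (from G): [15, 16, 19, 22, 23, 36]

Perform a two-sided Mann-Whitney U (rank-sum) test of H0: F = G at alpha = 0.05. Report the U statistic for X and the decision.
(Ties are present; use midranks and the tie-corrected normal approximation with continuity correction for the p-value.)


Step 1: Combine and sort all 11 observations; assign midranks.
sorted (value, group): (8,X), (15,Y), (16,X), (16,Y), (19,Y), (22,Y), (23,X), (23,Y), (25,X), (27,X), (36,Y)
ranks: 8->1, 15->2, 16->3.5, 16->3.5, 19->5, 22->6, 23->7.5, 23->7.5, 25->9, 27->10, 36->11
Step 2: Rank sum for X: R1 = 1 + 3.5 + 7.5 + 9 + 10 = 31.
Step 3: U_X = R1 - n1(n1+1)/2 = 31 - 5*6/2 = 31 - 15 = 16.
       U_Y = n1*n2 - U_X = 30 - 16 = 14.
Step 4: Ties are present, so use the tie-corrected normal approximation (with continuity correction) for the p-value.
Step 5: p-value = 0.926933; compare to alpha = 0.05. fail to reject H0.

U_X = 16, p = 0.926933, fail to reject H0 at alpha = 0.05.


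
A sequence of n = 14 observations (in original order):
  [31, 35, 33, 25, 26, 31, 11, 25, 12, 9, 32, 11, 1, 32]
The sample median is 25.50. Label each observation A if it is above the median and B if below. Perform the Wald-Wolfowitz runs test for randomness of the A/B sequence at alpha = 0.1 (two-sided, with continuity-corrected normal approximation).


Step 1: Compute median = 25.50; label A = above, B = below.
Labels in order: AAABAABBBBABBA  (n_A = 7, n_B = 7)
Step 2: Count runs R = 7.
Step 3: Under H0 (random ordering), E[R] = 2*n_A*n_B/(n_A+n_B) + 1 = 2*7*7/14 + 1 = 8.0000.
        Var[R] = 2*n_A*n_B*(2*n_A*n_B - n_A - n_B) / ((n_A+n_B)^2 * (n_A+n_B-1)) = 8232/2548 = 3.2308.
        SD[R] = 1.7974.
Step 4: Continuity-corrected z = (R + 0.5 - E[R]) / SD[R] = (7 + 0.5 - 8.0000) / 1.7974 = -0.2782.
Step 5: Two-sided p-value via normal approximation = 2*(1 - Phi(|z|)) = 0.780879.
Step 6: alpha = 0.1. fail to reject H0.

R = 7, z = -0.2782, p = 0.780879, fail to reject H0.


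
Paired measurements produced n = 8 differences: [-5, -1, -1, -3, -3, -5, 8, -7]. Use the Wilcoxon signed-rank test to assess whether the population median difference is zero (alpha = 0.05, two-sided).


Step 1: Drop any zero differences (none here) and take |d_i|.
|d| = [5, 1, 1, 3, 3, 5, 8, 7]
Step 2: Midrank |d_i| (ties get averaged ranks).
ranks: |5|->5.5, |1|->1.5, |1|->1.5, |3|->3.5, |3|->3.5, |5|->5.5, |8|->8, |7|->7
Step 3: Attach original signs; sum ranks with positive sign and with negative sign.
W+ = 8 = 8
W- = 5.5 + 1.5 + 1.5 + 3.5 + 3.5 + 5.5 + 7 = 28
(Check: W+ + W- = 36 should equal n(n+1)/2 = 36.)
Step 4: Test statistic W = min(W+, W-) = 8.
Step 5: Ties in |d|, so use the tie-corrected normal approximation.
        E[W] = n(n+1)/4 = 8*9/4 = 18.
        Tie groups: |d|=1 (t=2), |d|=3 (t=2), |d|=5 (t=2); sum(t^3 - t) = 18.
        Var[W] = n(n+1)(2n+1)/24 - sum(t^3-t)/48 = 1224/24 - 18/48 = 50.625.
        z = (W - E[W]) / sqrt(Var[W]) = (8 - 18) / 7.1151 = -1.4055.
        Two-sided p = 2*Phi(z) = 0.159886.
Step 6: alpha = 0.05. fail to reject H0.

W+ = 8, W- = 28, W = min = 8, p = 0.159886, fail to reject H0.


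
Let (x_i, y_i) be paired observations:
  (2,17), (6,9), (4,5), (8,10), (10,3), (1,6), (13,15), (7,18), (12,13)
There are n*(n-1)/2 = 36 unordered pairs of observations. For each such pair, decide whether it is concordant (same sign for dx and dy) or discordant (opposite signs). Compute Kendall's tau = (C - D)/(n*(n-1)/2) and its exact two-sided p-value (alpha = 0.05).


Step 1: Enumerate the 36 unordered pairs (i,j) with i<j and classify each by sign(x_j-x_i) * sign(y_j-y_i).
  (1,2):dx=+4,dy=-8->D; (1,3):dx=+2,dy=-12->D; (1,4):dx=+6,dy=-7->D; (1,5):dx=+8,dy=-14->D
  (1,6):dx=-1,dy=-11->C; (1,7):dx=+11,dy=-2->D; (1,8):dx=+5,dy=+1->C; (1,9):dx=+10,dy=-4->D
  (2,3):dx=-2,dy=-4->C; (2,4):dx=+2,dy=+1->C; (2,5):dx=+4,dy=-6->D; (2,6):dx=-5,dy=-3->C
  (2,7):dx=+7,dy=+6->C; (2,8):dx=+1,dy=+9->C; (2,9):dx=+6,dy=+4->C; (3,4):dx=+4,dy=+5->C
  (3,5):dx=+6,dy=-2->D; (3,6):dx=-3,dy=+1->D; (3,7):dx=+9,dy=+10->C; (3,8):dx=+3,dy=+13->C
  (3,9):dx=+8,dy=+8->C; (4,5):dx=+2,dy=-7->D; (4,6):dx=-7,dy=-4->C; (4,7):dx=+5,dy=+5->C
  (4,8):dx=-1,dy=+8->D; (4,9):dx=+4,dy=+3->C; (5,6):dx=-9,dy=+3->D; (5,7):dx=+3,dy=+12->C
  (5,8):dx=-3,dy=+15->D; (5,9):dx=+2,dy=+10->C; (6,7):dx=+12,dy=+9->C; (6,8):dx=+6,dy=+12->C
  (6,9):dx=+11,dy=+7->C; (7,8):dx=-6,dy=+3->D; (7,9):dx=-1,dy=-2->C; (8,9):dx=+5,dy=-5->D
Step 2: C = 21, D = 15, total pairs = 36.
Step 3: tau = (C - D)/(n(n-1)/2) = (21 - 15)/36 = 0.166667.
Step 4: Exact two-sided p-value (enumerate n! = 362880 permutations of y under H0): p = 0.612202.
Step 5: alpha = 0.05. fail to reject H0.

tau_b = 0.1667 (C=21, D=15), p = 0.612202, fail to reject H0.


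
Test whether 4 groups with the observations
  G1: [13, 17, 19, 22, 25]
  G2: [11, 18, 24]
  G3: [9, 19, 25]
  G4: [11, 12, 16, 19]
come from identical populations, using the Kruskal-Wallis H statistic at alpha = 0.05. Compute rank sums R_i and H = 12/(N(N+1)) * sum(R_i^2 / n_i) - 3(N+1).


Step 1: Combine all N = 15 observations and assign midranks.
sorted (value, group, rank): (9,G3,1), (11,G2,2.5), (11,G4,2.5), (12,G4,4), (13,G1,5), (16,G4,6), (17,G1,7), (18,G2,8), (19,G1,10), (19,G3,10), (19,G4,10), (22,G1,12), (24,G2,13), (25,G1,14.5), (25,G3,14.5)
Step 2: Sum ranks within each group.
R_1 = 48.5 (n_1 = 5)
R_2 = 23.5 (n_2 = 3)
R_3 = 25.5 (n_3 = 3)
R_4 = 22.5 (n_4 = 4)
Step 3: H = 12/(N(N+1)) * sum(R_i^2/n_i) - 3(N+1)
     = 12/(15*16) * (48.5^2/5 + 23.5^2/3 + 25.5^2/3 + 22.5^2/4) - 3*16
     = 0.050000 * 997.846 - 48
     = 1.892292.
Step 4: Ties present; correction factor C = 1 - 36/(15^3 - 15) = 0.989286. Corrected H = 1.892292 / 0.989286 = 1.912786.
Step 5: Under H0, H ~ chi^2(3); p-value = 0.590704.
Step 6: alpha = 0.05. fail to reject H0.

H = 1.9128, df = 3, p = 0.590704, fail to reject H0.


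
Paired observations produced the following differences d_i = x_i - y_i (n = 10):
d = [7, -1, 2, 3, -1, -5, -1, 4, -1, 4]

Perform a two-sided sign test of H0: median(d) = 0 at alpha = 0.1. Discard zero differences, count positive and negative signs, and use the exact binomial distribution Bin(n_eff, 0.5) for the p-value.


Step 1: Discard zero differences. Original n = 10; n_eff = number of nonzero differences = 10.
Nonzero differences (with sign): +7, -1, +2, +3, -1, -5, -1, +4, -1, +4
Step 2: Count signs: positive = 5, negative = 5.
Step 3: Under H0: P(positive) = 0.5, so the number of positives S ~ Bin(10, 0.5).
Step 4: Two-sided exact p-value = sum of Bin(10,0.5) probabilities at or below the observed probability = 1.000000.
Step 5: alpha = 0.1. fail to reject H0.

n_eff = 10, pos = 5, neg = 5, p = 1.000000, fail to reject H0.


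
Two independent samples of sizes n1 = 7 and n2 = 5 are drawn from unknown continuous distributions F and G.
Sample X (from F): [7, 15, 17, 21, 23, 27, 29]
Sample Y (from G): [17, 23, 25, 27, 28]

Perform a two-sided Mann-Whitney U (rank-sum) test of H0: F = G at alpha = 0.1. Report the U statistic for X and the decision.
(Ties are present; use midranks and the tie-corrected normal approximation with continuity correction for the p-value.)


Step 1: Combine and sort all 12 observations; assign midranks.
sorted (value, group): (7,X), (15,X), (17,X), (17,Y), (21,X), (23,X), (23,Y), (25,Y), (27,X), (27,Y), (28,Y), (29,X)
ranks: 7->1, 15->2, 17->3.5, 17->3.5, 21->5, 23->6.5, 23->6.5, 25->8, 27->9.5, 27->9.5, 28->11, 29->12
Step 2: Rank sum for X: R1 = 1 + 2 + 3.5 + 5 + 6.5 + 9.5 + 12 = 39.5.
Step 3: U_X = R1 - n1(n1+1)/2 = 39.5 - 7*8/2 = 39.5 - 28 = 11.5.
       U_Y = n1*n2 - U_X = 35 - 11.5 = 23.5.
Step 4: Ties are present, so use the tie-corrected normal approximation (with continuity correction) for the p-value.
Step 5: p-value = 0.369228; compare to alpha = 0.1. fail to reject H0.

U_X = 11.5, p = 0.369228, fail to reject H0 at alpha = 0.1.


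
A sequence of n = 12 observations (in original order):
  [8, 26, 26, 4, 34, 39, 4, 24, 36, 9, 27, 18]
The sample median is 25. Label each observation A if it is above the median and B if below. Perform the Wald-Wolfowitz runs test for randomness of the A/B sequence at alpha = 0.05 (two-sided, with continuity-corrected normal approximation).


Step 1: Compute median = 25; label A = above, B = below.
Labels in order: BAABAABBABAB  (n_A = 6, n_B = 6)
Step 2: Count runs R = 9.
Step 3: Under H0 (random ordering), E[R] = 2*n_A*n_B/(n_A+n_B) + 1 = 2*6*6/12 + 1 = 7.0000.
        Var[R] = 2*n_A*n_B*(2*n_A*n_B - n_A - n_B) / ((n_A+n_B)^2 * (n_A+n_B-1)) = 4320/1584 = 2.7273.
        SD[R] = 1.6514.
Step 4: Continuity-corrected z = (R - 0.5 - E[R]) / SD[R] = (9 - 0.5 - 7.0000) / 1.6514 = 0.9083.
Step 5: Two-sided p-value via normal approximation = 2*(1 - Phi(|z|)) = 0.363722.
Step 6: alpha = 0.05. fail to reject H0.

R = 9, z = 0.9083, p = 0.363722, fail to reject H0.


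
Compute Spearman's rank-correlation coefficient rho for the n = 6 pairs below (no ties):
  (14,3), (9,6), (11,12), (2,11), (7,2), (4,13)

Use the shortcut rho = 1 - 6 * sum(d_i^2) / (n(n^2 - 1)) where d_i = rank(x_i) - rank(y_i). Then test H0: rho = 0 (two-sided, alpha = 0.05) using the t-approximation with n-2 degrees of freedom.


Step 1: Rank x and y separately (midranks; no ties here).
rank(x): 14->6, 9->4, 11->5, 2->1, 7->3, 4->2
rank(y): 3->2, 6->3, 12->5, 11->4, 2->1, 13->6
Step 2: d_i = R_x(i) - R_y(i); compute d_i^2.
  (6-2)^2=16, (4-3)^2=1, (5-5)^2=0, (1-4)^2=9, (3-1)^2=4, (2-6)^2=16
sum(d^2) = 46.
Step 3: rho = 1 - 6*46 / (6*(6^2 - 1)) = 1 - 276/210 = -0.314286.
Step 4: Under H0, t = rho * sqrt((n-2)/(1-rho^2)) = -0.6621 ~ t(4).
Step 5: Two-sided p-value from the t-distribution with 4 df = 0.544093.
Step 6: alpha = 0.05. fail to reject H0.

rho = -0.3143, p = 0.544093, fail to reject H0 at alpha = 0.05.


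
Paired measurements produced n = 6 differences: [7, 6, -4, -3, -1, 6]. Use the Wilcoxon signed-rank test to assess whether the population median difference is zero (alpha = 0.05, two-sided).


Step 1: Drop any zero differences (none here) and take |d_i|.
|d| = [7, 6, 4, 3, 1, 6]
Step 2: Midrank |d_i| (ties get averaged ranks).
ranks: |7|->6, |6|->4.5, |4|->3, |3|->2, |1|->1, |6|->4.5
Step 3: Attach original signs; sum ranks with positive sign and with negative sign.
W+ = 6 + 4.5 + 4.5 = 15
W- = 3 + 2 + 1 = 6
(Check: W+ + W- = 21 should equal n(n+1)/2 = 21.)
Step 4: Test statistic W = min(W+, W-) = 6.
Step 5: Ties in |d|, so use the tie-corrected normal approximation.
        E[W] = n(n+1)/4 = 6*7/4 = 10.5.
        Tie groups: |d|=6 (t=2); sum(t^3 - t) = 6.
        Var[W] = n(n+1)(2n+1)/24 - sum(t^3-t)/48 = 546/24 - 6/48 = 22.625.
        z = (W - E[W]) / sqrt(Var[W]) = (6 - 10.5) / 4.7566 = -0.9461.
        Two-sided p = 2*Phi(z) = 0.344118.
Step 6: alpha = 0.05. fail to reject H0.

W+ = 15, W- = 6, W = min = 6, p = 0.344118, fail to reject H0.


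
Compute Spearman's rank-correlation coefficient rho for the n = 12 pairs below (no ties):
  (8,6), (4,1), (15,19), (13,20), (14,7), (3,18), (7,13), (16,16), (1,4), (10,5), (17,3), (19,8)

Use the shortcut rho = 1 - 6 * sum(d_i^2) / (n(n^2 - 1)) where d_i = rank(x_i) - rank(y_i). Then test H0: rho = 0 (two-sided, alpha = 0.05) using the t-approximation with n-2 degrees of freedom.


Step 1: Rank x and y separately (midranks; no ties here).
rank(x): 8->5, 4->3, 15->9, 13->7, 14->8, 3->2, 7->4, 16->10, 1->1, 10->6, 17->11, 19->12
rank(y): 6->5, 1->1, 19->11, 20->12, 7->6, 18->10, 13->8, 16->9, 4->3, 5->4, 3->2, 8->7
Step 2: d_i = R_x(i) - R_y(i); compute d_i^2.
  (5-5)^2=0, (3-1)^2=4, (9-11)^2=4, (7-12)^2=25, (8-6)^2=4, (2-10)^2=64, (4-8)^2=16, (10-9)^2=1, (1-3)^2=4, (6-4)^2=4, (11-2)^2=81, (12-7)^2=25
sum(d^2) = 232.
Step 3: rho = 1 - 6*232 / (12*(12^2 - 1)) = 1 - 1392/1716 = 0.188811.
Step 4: Under H0, t = rho * sqrt((n-2)/(1-rho^2)) = 0.6080 ~ t(10).
Step 5: Two-sided p-value from the t-distribution with 10 df = 0.556737.
Step 6: alpha = 0.05. fail to reject H0.

rho = 0.1888, p = 0.556737, fail to reject H0 at alpha = 0.05.


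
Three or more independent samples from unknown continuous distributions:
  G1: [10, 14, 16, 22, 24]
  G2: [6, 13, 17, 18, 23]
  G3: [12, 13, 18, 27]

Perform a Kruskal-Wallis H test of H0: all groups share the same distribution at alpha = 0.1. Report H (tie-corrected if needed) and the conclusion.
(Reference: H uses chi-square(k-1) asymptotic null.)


Step 1: Combine all N = 14 observations and assign midranks.
sorted (value, group, rank): (6,G2,1), (10,G1,2), (12,G3,3), (13,G2,4.5), (13,G3,4.5), (14,G1,6), (16,G1,7), (17,G2,8), (18,G2,9.5), (18,G3,9.5), (22,G1,11), (23,G2,12), (24,G1,13), (27,G3,14)
Step 2: Sum ranks within each group.
R_1 = 39 (n_1 = 5)
R_2 = 35 (n_2 = 5)
R_3 = 31 (n_3 = 4)
Step 3: H = 12/(N(N+1)) * sum(R_i^2/n_i) - 3(N+1)
     = 12/(14*15) * (39^2/5 + 35^2/5 + 31^2/4) - 3*15
     = 0.057143 * 789.45 - 45
     = 0.111429.
Step 4: Ties present; correction factor C = 1 - 12/(14^3 - 14) = 0.995604. Corrected H = 0.111429 / 0.995604 = 0.111921.
Step 5: Under H0, H ~ chi^2(2); p-value = 0.945577.
Step 6: alpha = 0.1. fail to reject H0.

H = 0.1119, df = 2, p = 0.945577, fail to reject H0.


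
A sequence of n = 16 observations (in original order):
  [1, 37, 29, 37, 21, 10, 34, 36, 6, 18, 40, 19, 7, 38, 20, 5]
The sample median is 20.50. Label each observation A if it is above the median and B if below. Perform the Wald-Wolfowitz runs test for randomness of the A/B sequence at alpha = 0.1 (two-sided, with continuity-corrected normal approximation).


Step 1: Compute median = 20.50; label A = above, B = below.
Labels in order: BAAAABAABBABBABB  (n_A = 8, n_B = 8)
Step 2: Count runs R = 9.
Step 3: Under H0 (random ordering), E[R] = 2*n_A*n_B/(n_A+n_B) + 1 = 2*8*8/16 + 1 = 9.0000.
        Var[R] = 2*n_A*n_B*(2*n_A*n_B - n_A - n_B) / ((n_A+n_B)^2 * (n_A+n_B-1)) = 14336/3840 = 3.7333.
        SD[R] = 1.9322.
Step 4: R = E[R], so z = 0 with no continuity correction.
Step 5: Two-sided p-value via normal approximation = 2*(1 - Phi(|z|)) = 1.000000.
Step 6: alpha = 0.1. fail to reject H0.

R = 9, z = 0.0000, p = 1.000000, fail to reject H0.


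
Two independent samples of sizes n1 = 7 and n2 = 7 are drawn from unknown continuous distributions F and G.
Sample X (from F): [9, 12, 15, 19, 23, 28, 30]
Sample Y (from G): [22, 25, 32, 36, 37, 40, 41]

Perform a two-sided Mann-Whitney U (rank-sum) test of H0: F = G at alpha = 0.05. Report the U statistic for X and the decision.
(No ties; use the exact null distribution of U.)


Step 1: Combine and sort all 14 observations; assign midranks.
sorted (value, group): (9,X), (12,X), (15,X), (19,X), (22,Y), (23,X), (25,Y), (28,X), (30,X), (32,Y), (36,Y), (37,Y), (40,Y), (41,Y)
ranks: 9->1, 12->2, 15->3, 19->4, 22->5, 23->6, 25->7, 28->8, 30->9, 32->10, 36->11, 37->12, 40->13, 41->14
Step 2: Rank sum for X: R1 = 1 + 2 + 3 + 4 + 6 + 8 + 9 = 33.
Step 3: U_X = R1 - n1(n1+1)/2 = 33 - 7*8/2 = 33 - 28 = 5.
       U_Y = n1*n2 - U_X = 49 - 5 = 44.
Step 4: No ties, so the exact null distribution of U (based on enumerating the C(14,7) = 3432 equally likely rank assignments) gives the two-sided p-value.
Step 5: p-value = 0.011072; compare to alpha = 0.05. reject H0.

U_X = 5, p = 0.011072, reject H0 at alpha = 0.05.


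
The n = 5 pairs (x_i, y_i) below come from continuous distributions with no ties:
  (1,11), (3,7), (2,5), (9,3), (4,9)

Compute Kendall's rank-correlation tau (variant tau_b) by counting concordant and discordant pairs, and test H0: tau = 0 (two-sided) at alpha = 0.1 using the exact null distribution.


Step 1: Enumerate the 10 unordered pairs (i,j) with i<j and classify each by sign(x_j-x_i) * sign(y_j-y_i).
  (1,2):dx=+2,dy=-4->D; (1,3):dx=+1,dy=-6->D; (1,4):dx=+8,dy=-8->D; (1,5):dx=+3,dy=-2->D
  (2,3):dx=-1,dy=-2->C; (2,4):dx=+6,dy=-4->D; (2,5):dx=+1,dy=+2->C; (3,4):dx=+7,dy=-2->D
  (3,5):dx=+2,dy=+4->C; (4,5):dx=-5,dy=+6->D
Step 2: C = 3, D = 7, total pairs = 10.
Step 3: tau = (C - D)/(n(n-1)/2) = (3 - 7)/10 = -0.400000.
Step 4: Exact two-sided p-value (enumerate n! = 120 permutations of y under H0): p = 0.483333.
Step 5: alpha = 0.1. fail to reject H0.

tau_b = -0.4000 (C=3, D=7), p = 0.483333, fail to reject H0.


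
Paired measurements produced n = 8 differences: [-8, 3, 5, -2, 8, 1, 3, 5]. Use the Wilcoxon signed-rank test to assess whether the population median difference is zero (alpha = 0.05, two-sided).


Step 1: Drop any zero differences (none here) and take |d_i|.
|d| = [8, 3, 5, 2, 8, 1, 3, 5]
Step 2: Midrank |d_i| (ties get averaged ranks).
ranks: |8|->7.5, |3|->3.5, |5|->5.5, |2|->2, |8|->7.5, |1|->1, |3|->3.5, |5|->5.5
Step 3: Attach original signs; sum ranks with positive sign and with negative sign.
W+ = 3.5 + 5.5 + 7.5 + 1 + 3.5 + 5.5 = 26.5
W- = 7.5 + 2 = 9.5
(Check: W+ + W- = 36 should equal n(n+1)/2 = 36.)
Step 4: Test statistic W = min(W+, W-) = 9.5.
Step 5: Ties in |d|, so use the tie-corrected normal approximation.
        E[W] = n(n+1)/4 = 8*9/4 = 18.
        Tie groups: |d|=3 (t=2), |d|=5 (t=2), |d|=8 (t=2); sum(t^3 - t) = 18.
        Var[W] = n(n+1)(2n+1)/24 - sum(t^3-t)/48 = 1224/24 - 18/48 = 50.625.
        z = (W - E[W]) / sqrt(Var[W]) = (9.5 - 18) / 7.1151 = -1.1946.
        Two-sided p = 2*Phi(z) = 0.232228.
Step 6: alpha = 0.05. fail to reject H0.

W+ = 26.5, W- = 9.5, W = min = 9.5, p = 0.232228, fail to reject H0.


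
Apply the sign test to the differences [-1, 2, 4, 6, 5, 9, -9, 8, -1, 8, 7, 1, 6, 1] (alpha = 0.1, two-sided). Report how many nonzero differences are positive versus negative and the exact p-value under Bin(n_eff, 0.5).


Step 1: Discard zero differences. Original n = 14; n_eff = number of nonzero differences = 14.
Nonzero differences (with sign): -1, +2, +4, +6, +5, +9, -9, +8, -1, +8, +7, +1, +6, +1
Step 2: Count signs: positive = 11, negative = 3.
Step 3: Under H0: P(positive) = 0.5, so the number of positives S ~ Bin(14, 0.5).
Step 4: Two-sided exact p-value = sum of Bin(14,0.5) probabilities at or below the observed probability = 0.057373.
Step 5: alpha = 0.1. reject H0.

n_eff = 14, pos = 11, neg = 3, p = 0.057373, reject H0.


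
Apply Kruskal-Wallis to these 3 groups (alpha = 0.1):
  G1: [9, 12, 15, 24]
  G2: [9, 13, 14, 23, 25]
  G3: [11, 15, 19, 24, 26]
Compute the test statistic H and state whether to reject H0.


Step 1: Combine all N = 14 observations and assign midranks.
sorted (value, group, rank): (9,G1,1.5), (9,G2,1.5), (11,G3,3), (12,G1,4), (13,G2,5), (14,G2,6), (15,G1,7.5), (15,G3,7.5), (19,G3,9), (23,G2,10), (24,G1,11.5), (24,G3,11.5), (25,G2,13), (26,G3,14)
Step 2: Sum ranks within each group.
R_1 = 24.5 (n_1 = 4)
R_2 = 35.5 (n_2 = 5)
R_3 = 45 (n_3 = 5)
Step 3: H = 12/(N(N+1)) * sum(R_i^2/n_i) - 3(N+1)
     = 12/(14*15) * (24.5^2/4 + 35.5^2/5 + 45^2/5) - 3*15
     = 0.057143 * 807.112 - 45
     = 1.120714.
Step 4: Ties present; correction factor C = 1 - 18/(14^3 - 14) = 0.993407. Corrected H = 1.120714 / 0.993407 = 1.128153.
Step 5: Under H0, H ~ chi^2(2); p-value = 0.568885.
Step 6: alpha = 0.1. fail to reject H0.

H = 1.1282, df = 2, p = 0.568885, fail to reject H0.


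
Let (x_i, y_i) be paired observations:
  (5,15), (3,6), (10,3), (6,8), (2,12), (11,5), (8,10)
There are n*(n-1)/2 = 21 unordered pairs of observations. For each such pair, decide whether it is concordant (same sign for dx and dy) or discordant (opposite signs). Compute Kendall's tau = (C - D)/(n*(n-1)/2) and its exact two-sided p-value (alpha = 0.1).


Step 1: Enumerate the 21 unordered pairs (i,j) with i<j and classify each by sign(x_j-x_i) * sign(y_j-y_i).
  (1,2):dx=-2,dy=-9->C; (1,3):dx=+5,dy=-12->D; (1,4):dx=+1,dy=-7->D; (1,5):dx=-3,dy=-3->C
  (1,6):dx=+6,dy=-10->D; (1,7):dx=+3,dy=-5->D; (2,3):dx=+7,dy=-3->D; (2,4):dx=+3,dy=+2->C
  (2,5):dx=-1,dy=+6->D; (2,6):dx=+8,dy=-1->D; (2,7):dx=+5,dy=+4->C; (3,4):dx=-4,dy=+5->D
  (3,5):dx=-8,dy=+9->D; (3,6):dx=+1,dy=+2->C; (3,7):dx=-2,dy=+7->D; (4,5):dx=-4,dy=+4->D
  (4,6):dx=+5,dy=-3->D; (4,7):dx=+2,dy=+2->C; (5,6):dx=+9,dy=-7->D; (5,7):dx=+6,dy=-2->D
  (6,7):dx=-3,dy=+5->D
Step 2: C = 6, D = 15, total pairs = 21.
Step 3: tau = (C - D)/(n(n-1)/2) = (6 - 15)/21 = -0.428571.
Step 4: Exact two-sided p-value (enumerate n! = 5040 permutations of y under H0): p = 0.238889.
Step 5: alpha = 0.1. fail to reject H0.

tau_b = -0.4286 (C=6, D=15), p = 0.238889, fail to reject H0.


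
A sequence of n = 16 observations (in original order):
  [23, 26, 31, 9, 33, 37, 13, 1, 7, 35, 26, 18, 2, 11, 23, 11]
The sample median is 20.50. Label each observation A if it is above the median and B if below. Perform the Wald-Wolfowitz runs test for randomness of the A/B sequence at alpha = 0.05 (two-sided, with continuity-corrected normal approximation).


Step 1: Compute median = 20.50; label A = above, B = below.
Labels in order: AAABAABBBAABBBAB  (n_A = 8, n_B = 8)
Step 2: Count runs R = 8.
Step 3: Under H0 (random ordering), E[R] = 2*n_A*n_B/(n_A+n_B) + 1 = 2*8*8/16 + 1 = 9.0000.
        Var[R] = 2*n_A*n_B*(2*n_A*n_B - n_A - n_B) / ((n_A+n_B)^2 * (n_A+n_B-1)) = 14336/3840 = 3.7333.
        SD[R] = 1.9322.
Step 4: Continuity-corrected z = (R + 0.5 - E[R]) / SD[R] = (8 + 0.5 - 9.0000) / 1.9322 = -0.2588.
Step 5: Two-sided p-value via normal approximation = 2*(1 - Phi(|z|)) = 0.795809.
Step 6: alpha = 0.05. fail to reject H0.

R = 8, z = -0.2588, p = 0.795809, fail to reject H0.


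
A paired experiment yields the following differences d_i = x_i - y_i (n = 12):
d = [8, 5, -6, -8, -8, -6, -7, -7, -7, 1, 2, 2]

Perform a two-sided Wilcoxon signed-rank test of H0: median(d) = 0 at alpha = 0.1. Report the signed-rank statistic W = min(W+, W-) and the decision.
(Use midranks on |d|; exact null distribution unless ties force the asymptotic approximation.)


Step 1: Drop any zero differences (none here) and take |d_i|.
|d| = [8, 5, 6, 8, 8, 6, 7, 7, 7, 1, 2, 2]
Step 2: Midrank |d_i| (ties get averaged ranks).
ranks: |8|->11, |5|->4, |6|->5.5, |8|->11, |8|->11, |6|->5.5, |7|->8, |7|->8, |7|->8, |1|->1, |2|->2.5, |2|->2.5
Step 3: Attach original signs; sum ranks with positive sign and with negative sign.
W+ = 11 + 4 + 1 + 2.5 + 2.5 = 21
W- = 5.5 + 11 + 11 + 5.5 + 8 + 8 + 8 = 57
(Check: W+ + W- = 78 should equal n(n+1)/2 = 78.)
Step 4: Test statistic W = min(W+, W-) = 21.
Step 5: Ties in |d|, so use the tie-corrected normal approximation.
        E[W] = n(n+1)/4 = 12*13/4 = 39.
        Tie groups: |d|=2 (t=2), |d|=6 (t=2), |d|=7 (t=3), |d|=8 (t=3); sum(t^3 - t) = 60.
        Var[W] = n(n+1)(2n+1)/24 - sum(t^3-t)/48 = 3900/24 - 60/48 = 161.25.
        z = (W - E[W]) / sqrt(Var[W]) = (21 - 39) / 12.6984 = -1.4175.
        Two-sided p = 2*Phi(z) = 0.156337.
Step 6: alpha = 0.1. fail to reject H0.

W+ = 21, W- = 57, W = min = 21, p = 0.156337, fail to reject H0.


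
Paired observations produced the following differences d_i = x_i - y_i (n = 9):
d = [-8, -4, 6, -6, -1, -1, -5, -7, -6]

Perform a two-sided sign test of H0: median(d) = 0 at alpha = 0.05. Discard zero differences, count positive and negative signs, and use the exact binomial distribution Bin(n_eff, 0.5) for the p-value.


Step 1: Discard zero differences. Original n = 9; n_eff = number of nonzero differences = 9.
Nonzero differences (with sign): -8, -4, +6, -6, -1, -1, -5, -7, -6
Step 2: Count signs: positive = 1, negative = 8.
Step 3: Under H0: P(positive) = 0.5, so the number of positives S ~ Bin(9, 0.5).
Step 4: Two-sided exact p-value = sum of Bin(9,0.5) probabilities at or below the observed probability = 0.039062.
Step 5: alpha = 0.05. reject H0.

n_eff = 9, pos = 1, neg = 8, p = 0.039062, reject H0.


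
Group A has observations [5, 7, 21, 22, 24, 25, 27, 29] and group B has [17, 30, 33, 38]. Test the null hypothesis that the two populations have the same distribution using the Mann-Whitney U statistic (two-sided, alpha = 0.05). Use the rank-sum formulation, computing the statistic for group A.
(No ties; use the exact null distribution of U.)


Step 1: Combine and sort all 12 observations; assign midranks.
sorted (value, group): (5,X), (7,X), (17,Y), (21,X), (22,X), (24,X), (25,X), (27,X), (29,X), (30,Y), (33,Y), (38,Y)
ranks: 5->1, 7->2, 17->3, 21->4, 22->5, 24->6, 25->7, 27->8, 29->9, 30->10, 33->11, 38->12
Step 2: Rank sum for X: R1 = 1 + 2 + 4 + 5 + 6 + 7 + 8 + 9 = 42.
Step 3: U_X = R1 - n1(n1+1)/2 = 42 - 8*9/2 = 42 - 36 = 6.
       U_Y = n1*n2 - U_X = 32 - 6 = 26.
Step 4: No ties, so the exact null distribution of U (based on enumerating the C(12,8) = 495 equally likely rank assignments) gives the two-sided p-value.
Step 5: p-value = 0.109091; compare to alpha = 0.05. fail to reject H0.

U_X = 6, p = 0.109091, fail to reject H0 at alpha = 0.05.


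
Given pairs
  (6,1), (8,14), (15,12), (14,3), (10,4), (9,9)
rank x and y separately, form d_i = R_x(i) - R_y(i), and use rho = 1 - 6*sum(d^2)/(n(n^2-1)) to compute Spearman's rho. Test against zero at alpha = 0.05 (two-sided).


Step 1: Rank x and y separately (midranks; no ties here).
rank(x): 6->1, 8->2, 15->6, 14->5, 10->4, 9->3
rank(y): 1->1, 14->6, 12->5, 3->2, 4->3, 9->4
Step 2: d_i = R_x(i) - R_y(i); compute d_i^2.
  (1-1)^2=0, (2-6)^2=16, (6-5)^2=1, (5-2)^2=9, (4-3)^2=1, (3-4)^2=1
sum(d^2) = 28.
Step 3: rho = 1 - 6*28 / (6*(6^2 - 1)) = 1 - 168/210 = 0.200000.
Step 4: Under H0, t = rho * sqrt((n-2)/(1-rho^2)) = 0.4082 ~ t(4).
Step 5: Two-sided p-value from the t-distribution with 4 df = 0.704000.
Step 6: alpha = 0.05. fail to reject H0.

rho = 0.2000, p = 0.704000, fail to reject H0 at alpha = 0.05.


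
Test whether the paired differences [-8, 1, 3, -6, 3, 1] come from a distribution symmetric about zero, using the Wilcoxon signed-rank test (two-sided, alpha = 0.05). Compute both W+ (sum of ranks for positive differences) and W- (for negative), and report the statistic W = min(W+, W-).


Step 1: Drop any zero differences (none here) and take |d_i|.
|d| = [8, 1, 3, 6, 3, 1]
Step 2: Midrank |d_i| (ties get averaged ranks).
ranks: |8|->6, |1|->1.5, |3|->3.5, |6|->5, |3|->3.5, |1|->1.5
Step 3: Attach original signs; sum ranks with positive sign and with negative sign.
W+ = 1.5 + 3.5 + 3.5 + 1.5 = 10
W- = 6 + 5 = 11
(Check: W+ + W- = 21 should equal n(n+1)/2 = 21.)
Step 4: Test statistic W = min(W+, W-) = 10.
Step 5: Ties in |d|, so use the tie-corrected normal approximation.
        E[W] = n(n+1)/4 = 6*7/4 = 10.5.
        Tie groups: |d|=1 (t=2), |d|=3 (t=2); sum(t^3 - t) = 12.
        Var[W] = n(n+1)(2n+1)/24 - sum(t^3-t)/48 = 546/24 - 12/48 = 22.5.
        z = (W - E[W]) / sqrt(Var[W]) = (10 - 10.5) / 4.7434 = -0.1054.
        Two-sided p = 2*Phi(z) = 0.916051.
Step 6: alpha = 0.05. fail to reject H0.

W+ = 10, W- = 11, W = min = 10, p = 0.916051, fail to reject H0.


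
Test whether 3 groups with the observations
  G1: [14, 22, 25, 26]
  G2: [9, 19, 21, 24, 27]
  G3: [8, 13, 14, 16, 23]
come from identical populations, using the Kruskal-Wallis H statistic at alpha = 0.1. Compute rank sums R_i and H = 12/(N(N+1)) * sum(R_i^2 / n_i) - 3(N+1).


Step 1: Combine all N = 14 observations and assign midranks.
sorted (value, group, rank): (8,G3,1), (9,G2,2), (13,G3,3), (14,G1,4.5), (14,G3,4.5), (16,G3,6), (19,G2,7), (21,G2,8), (22,G1,9), (23,G3,10), (24,G2,11), (25,G1,12), (26,G1,13), (27,G2,14)
Step 2: Sum ranks within each group.
R_1 = 38.5 (n_1 = 4)
R_2 = 42 (n_2 = 5)
R_3 = 24.5 (n_3 = 5)
Step 3: H = 12/(N(N+1)) * sum(R_i^2/n_i) - 3(N+1)
     = 12/(14*15) * (38.5^2/4 + 42^2/5 + 24.5^2/5) - 3*15
     = 0.057143 * 843.413 - 45
     = 3.195000.
Step 4: Ties present; correction factor C = 1 - 6/(14^3 - 14) = 0.997802. Corrected H = 3.195000 / 0.997802 = 3.202037.
Step 5: Under H0, H ~ chi^2(2); p-value = 0.201691.
Step 6: alpha = 0.1. fail to reject H0.

H = 3.2020, df = 2, p = 0.201691, fail to reject H0.


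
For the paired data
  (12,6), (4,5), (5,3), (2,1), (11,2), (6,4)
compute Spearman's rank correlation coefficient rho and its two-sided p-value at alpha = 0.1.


Step 1: Rank x and y separately (midranks; no ties here).
rank(x): 12->6, 4->2, 5->3, 2->1, 11->5, 6->4
rank(y): 6->6, 5->5, 3->3, 1->1, 2->2, 4->4
Step 2: d_i = R_x(i) - R_y(i); compute d_i^2.
  (6-6)^2=0, (2-5)^2=9, (3-3)^2=0, (1-1)^2=0, (5-2)^2=9, (4-4)^2=0
sum(d^2) = 18.
Step 3: rho = 1 - 6*18 / (6*(6^2 - 1)) = 1 - 108/210 = 0.485714.
Step 4: Under H0, t = rho * sqrt((n-2)/(1-rho^2)) = 1.1113 ~ t(4).
Step 5: Two-sided p-value from the t-distribution with 4 df = 0.328723.
Step 6: alpha = 0.1. fail to reject H0.

rho = 0.4857, p = 0.328723, fail to reject H0 at alpha = 0.1.


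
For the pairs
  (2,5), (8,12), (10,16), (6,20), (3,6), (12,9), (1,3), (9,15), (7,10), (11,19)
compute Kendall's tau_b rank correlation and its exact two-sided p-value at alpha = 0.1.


Step 1: Enumerate the 45 unordered pairs (i,j) with i<j and classify each by sign(x_j-x_i) * sign(y_j-y_i).
  (1,2):dx=+6,dy=+7->C; (1,3):dx=+8,dy=+11->C; (1,4):dx=+4,dy=+15->C; (1,5):dx=+1,dy=+1->C
  (1,6):dx=+10,dy=+4->C; (1,7):dx=-1,dy=-2->C; (1,8):dx=+7,dy=+10->C; (1,9):dx=+5,dy=+5->C
  (1,10):dx=+9,dy=+14->C; (2,3):dx=+2,dy=+4->C; (2,4):dx=-2,dy=+8->D; (2,5):dx=-5,dy=-6->C
  (2,6):dx=+4,dy=-3->D; (2,7):dx=-7,dy=-9->C; (2,8):dx=+1,dy=+3->C; (2,9):dx=-1,dy=-2->C
  (2,10):dx=+3,dy=+7->C; (3,4):dx=-4,dy=+4->D; (3,5):dx=-7,dy=-10->C; (3,6):dx=+2,dy=-7->D
  (3,7):dx=-9,dy=-13->C; (3,8):dx=-1,dy=-1->C; (3,9):dx=-3,dy=-6->C; (3,10):dx=+1,dy=+3->C
  (4,5):dx=-3,dy=-14->C; (4,6):dx=+6,dy=-11->D; (4,7):dx=-5,dy=-17->C; (4,8):dx=+3,dy=-5->D
  (4,9):dx=+1,dy=-10->D; (4,10):dx=+5,dy=-1->D; (5,6):dx=+9,dy=+3->C; (5,7):dx=-2,dy=-3->C
  (5,8):dx=+6,dy=+9->C; (5,9):dx=+4,dy=+4->C; (5,10):dx=+8,dy=+13->C; (6,7):dx=-11,dy=-6->C
  (6,8):dx=-3,dy=+6->D; (6,9):dx=-5,dy=+1->D; (6,10):dx=-1,dy=+10->D; (7,8):dx=+8,dy=+12->C
  (7,9):dx=+6,dy=+7->C; (7,10):dx=+10,dy=+16->C; (8,9):dx=-2,dy=-5->C; (8,10):dx=+2,dy=+4->C
  (9,10):dx=+4,dy=+9->C
Step 2: C = 34, D = 11, total pairs = 45.
Step 3: tau = (C - D)/(n(n-1)/2) = (34 - 11)/45 = 0.511111.
Step 4: Exact two-sided p-value (enumerate n! = 3628800 permutations of y under H0): p = 0.046623.
Step 5: alpha = 0.1. reject H0.

tau_b = 0.5111 (C=34, D=11), p = 0.046623, reject H0.


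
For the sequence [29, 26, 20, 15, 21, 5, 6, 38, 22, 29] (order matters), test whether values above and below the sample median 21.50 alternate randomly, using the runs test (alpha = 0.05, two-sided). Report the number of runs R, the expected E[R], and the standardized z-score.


Step 1: Compute median = 21.50; label A = above, B = below.
Labels in order: AABBBBBAAA  (n_A = 5, n_B = 5)
Step 2: Count runs R = 3.
Step 3: Under H0 (random ordering), E[R] = 2*n_A*n_B/(n_A+n_B) + 1 = 2*5*5/10 + 1 = 6.0000.
        Var[R] = 2*n_A*n_B*(2*n_A*n_B - n_A - n_B) / ((n_A+n_B)^2 * (n_A+n_B-1)) = 2000/900 = 2.2222.
        SD[R] = 1.4907.
Step 4: Continuity-corrected z = (R + 0.5 - E[R]) / SD[R] = (3 + 0.5 - 6.0000) / 1.4907 = -1.6771.
Step 5: Two-sided p-value via normal approximation = 2*(1 - Phi(|z|)) = 0.093533.
Step 6: alpha = 0.05. fail to reject H0.

R = 3, z = -1.6771, p = 0.093533, fail to reject H0.


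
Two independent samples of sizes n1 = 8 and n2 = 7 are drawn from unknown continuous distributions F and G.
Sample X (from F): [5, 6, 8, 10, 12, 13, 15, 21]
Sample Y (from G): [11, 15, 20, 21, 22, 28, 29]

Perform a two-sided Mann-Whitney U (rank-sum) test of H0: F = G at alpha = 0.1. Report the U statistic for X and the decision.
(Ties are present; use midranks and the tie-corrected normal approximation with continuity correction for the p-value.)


Step 1: Combine and sort all 15 observations; assign midranks.
sorted (value, group): (5,X), (6,X), (8,X), (10,X), (11,Y), (12,X), (13,X), (15,X), (15,Y), (20,Y), (21,X), (21,Y), (22,Y), (28,Y), (29,Y)
ranks: 5->1, 6->2, 8->3, 10->4, 11->5, 12->6, 13->7, 15->8.5, 15->8.5, 20->10, 21->11.5, 21->11.5, 22->13, 28->14, 29->15
Step 2: Rank sum for X: R1 = 1 + 2 + 3 + 4 + 6 + 7 + 8.5 + 11.5 = 43.
Step 3: U_X = R1 - n1(n1+1)/2 = 43 - 8*9/2 = 43 - 36 = 7.
       U_Y = n1*n2 - U_X = 56 - 7 = 49.
Step 4: Ties are present, so use the tie-corrected normal approximation (with continuity correction) for the p-value.
Step 5: p-value = 0.017470; compare to alpha = 0.1. reject H0.

U_X = 7, p = 0.017470, reject H0 at alpha = 0.1.


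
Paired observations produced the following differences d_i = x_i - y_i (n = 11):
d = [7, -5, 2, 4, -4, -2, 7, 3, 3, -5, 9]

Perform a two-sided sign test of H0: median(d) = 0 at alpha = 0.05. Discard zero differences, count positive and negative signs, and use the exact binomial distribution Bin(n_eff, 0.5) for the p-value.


Step 1: Discard zero differences. Original n = 11; n_eff = number of nonzero differences = 11.
Nonzero differences (with sign): +7, -5, +2, +4, -4, -2, +7, +3, +3, -5, +9
Step 2: Count signs: positive = 7, negative = 4.
Step 3: Under H0: P(positive) = 0.5, so the number of positives S ~ Bin(11, 0.5).
Step 4: Two-sided exact p-value = sum of Bin(11,0.5) probabilities at or below the observed probability = 0.548828.
Step 5: alpha = 0.05. fail to reject H0.

n_eff = 11, pos = 7, neg = 4, p = 0.548828, fail to reject H0.


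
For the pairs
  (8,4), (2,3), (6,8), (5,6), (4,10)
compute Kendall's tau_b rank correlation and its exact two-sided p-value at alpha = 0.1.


Step 1: Enumerate the 10 unordered pairs (i,j) with i<j and classify each by sign(x_j-x_i) * sign(y_j-y_i).
  (1,2):dx=-6,dy=-1->C; (1,3):dx=-2,dy=+4->D; (1,4):dx=-3,dy=+2->D; (1,5):dx=-4,dy=+6->D
  (2,3):dx=+4,dy=+5->C; (2,4):dx=+3,dy=+3->C; (2,5):dx=+2,dy=+7->C; (3,4):dx=-1,dy=-2->C
  (3,5):dx=-2,dy=+2->D; (4,5):dx=-1,dy=+4->D
Step 2: C = 5, D = 5, total pairs = 10.
Step 3: tau = (C - D)/(n(n-1)/2) = (5 - 5)/10 = 0.000000.
Step 4: Exact two-sided p-value (enumerate n! = 120 permutations of y under H0): p = 1.000000.
Step 5: alpha = 0.1. fail to reject H0.

tau_b = 0.0000 (C=5, D=5), p = 1.000000, fail to reject H0.


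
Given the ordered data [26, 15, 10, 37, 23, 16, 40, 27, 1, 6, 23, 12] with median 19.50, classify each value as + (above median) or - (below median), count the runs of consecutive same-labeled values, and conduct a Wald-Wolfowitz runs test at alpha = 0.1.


Step 1: Compute median = 19.50; label A = above, B = below.
Labels in order: ABBAABAABBAB  (n_A = 6, n_B = 6)
Step 2: Count runs R = 8.
Step 3: Under H0 (random ordering), E[R] = 2*n_A*n_B/(n_A+n_B) + 1 = 2*6*6/12 + 1 = 7.0000.
        Var[R] = 2*n_A*n_B*(2*n_A*n_B - n_A - n_B) / ((n_A+n_B)^2 * (n_A+n_B-1)) = 4320/1584 = 2.7273.
        SD[R] = 1.6514.
Step 4: Continuity-corrected z = (R - 0.5 - E[R]) / SD[R] = (8 - 0.5 - 7.0000) / 1.6514 = 0.3028.
Step 5: Two-sided p-value via normal approximation = 2*(1 - Phi(|z|)) = 0.762069.
Step 6: alpha = 0.1. fail to reject H0.

R = 8, z = 0.3028, p = 0.762069, fail to reject H0.


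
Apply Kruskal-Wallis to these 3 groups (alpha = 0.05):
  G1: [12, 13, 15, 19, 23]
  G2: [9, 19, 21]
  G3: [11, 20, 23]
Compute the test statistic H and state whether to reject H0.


Step 1: Combine all N = 11 observations and assign midranks.
sorted (value, group, rank): (9,G2,1), (11,G3,2), (12,G1,3), (13,G1,4), (15,G1,5), (19,G1,6.5), (19,G2,6.5), (20,G3,8), (21,G2,9), (23,G1,10.5), (23,G3,10.5)
Step 2: Sum ranks within each group.
R_1 = 29 (n_1 = 5)
R_2 = 16.5 (n_2 = 3)
R_3 = 20.5 (n_3 = 3)
Step 3: H = 12/(N(N+1)) * sum(R_i^2/n_i) - 3(N+1)
     = 12/(11*12) * (29^2/5 + 16.5^2/3 + 20.5^2/3) - 3*12
     = 0.090909 * 399.033 - 36
     = 0.275758.
Step 4: Ties present; correction factor C = 1 - 12/(11^3 - 11) = 0.990909. Corrected H = 0.275758 / 0.990909 = 0.278287.
Step 5: Under H0, H ~ chi^2(2); p-value = 0.870103.
Step 6: alpha = 0.05. fail to reject H0.

H = 0.2783, df = 2, p = 0.870103, fail to reject H0.


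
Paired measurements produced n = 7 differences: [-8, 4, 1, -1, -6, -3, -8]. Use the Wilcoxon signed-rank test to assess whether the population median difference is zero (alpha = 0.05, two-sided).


Step 1: Drop any zero differences (none here) and take |d_i|.
|d| = [8, 4, 1, 1, 6, 3, 8]
Step 2: Midrank |d_i| (ties get averaged ranks).
ranks: |8|->6.5, |4|->4, |1|->1.5, |1|->1.5, |6|->5, |3|->3, |8|->6.5
Step 3: Attach original signs; sum ranks with positive sign and with negative sign.
W+ = 4 + 1.5 = 5.5
W- = 6.5 + 1.5 + 5 + 3 + 6.5 = 22.5
(Check: W+ + W- = 28 should equal n(n+1)/2 = 28.)
Step 4: Test statistic W = min(W+, W-) = 5.5.
Step 5: Ties in |d|, so use the tie-corrected normal approximation.
        E[W] = n(n+1)/4 = 7*8/4 = 14.
        Tie groups: |d|=1 (t=2), |d|=8 (t=2); sum(t^3 - t) = 12.
        Var[W] = n(n+1)(2n+1)/24 - sum(t^3-t)/48 = 840/24 - 12/48 = 34.75.
        z = (W - E[W]) / sqrt(Var[W]) = (5.5 - 14) / 5.8949 = -1.4419.
        Two-sided p = 2*Phi(z) = 0.149325.
Step 6: alpha = 0.05. fail to reject H0.

W+ = 5.5, W- = 22.5, W = min = 5.5, p = 0.149325, fail to reject H0.
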